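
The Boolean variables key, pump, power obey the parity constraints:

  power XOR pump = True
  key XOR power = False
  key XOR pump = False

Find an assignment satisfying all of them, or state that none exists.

Unsatisfiable

Adding constraints 1, 2, 3 mod 2: every variable appears an even number of times on the left, so the left side is 0.
But the right sides sum to 1 (mod 2). 0 ≠ 1 — the system is inconsistent.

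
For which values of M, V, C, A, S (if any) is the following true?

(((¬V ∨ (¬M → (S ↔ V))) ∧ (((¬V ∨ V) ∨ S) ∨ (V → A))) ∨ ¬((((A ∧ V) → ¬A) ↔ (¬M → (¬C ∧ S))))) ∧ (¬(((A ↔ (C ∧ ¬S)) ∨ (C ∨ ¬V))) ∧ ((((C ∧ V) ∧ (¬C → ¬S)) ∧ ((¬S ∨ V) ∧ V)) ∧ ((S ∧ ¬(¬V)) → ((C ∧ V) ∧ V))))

Case C = True: the conjunct ¬(((A ↔ (C ∧ ¬S)) ∨ (C ∨ ¬V))) becomes ¬(((A ↔ ¬S) ∨ True)) = False.
Case C = False: the conjunct C is False.
Both cases fail — unsatisfiable.

UNSATISFIABLE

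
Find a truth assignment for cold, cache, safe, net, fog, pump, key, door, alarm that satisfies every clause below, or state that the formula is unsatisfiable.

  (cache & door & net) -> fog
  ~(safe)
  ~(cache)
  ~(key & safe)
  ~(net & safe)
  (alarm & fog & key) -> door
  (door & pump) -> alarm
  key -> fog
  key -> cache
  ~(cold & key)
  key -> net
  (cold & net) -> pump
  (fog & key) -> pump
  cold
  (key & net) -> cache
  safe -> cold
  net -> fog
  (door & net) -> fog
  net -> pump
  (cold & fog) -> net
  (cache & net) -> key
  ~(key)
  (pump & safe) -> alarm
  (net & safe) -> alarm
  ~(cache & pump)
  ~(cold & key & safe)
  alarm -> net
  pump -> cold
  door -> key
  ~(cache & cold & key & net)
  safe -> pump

cold=T; cache=F; safe=F; net=T; fog=T; pump=T; key=F; door=F; alarm=T

Unit clause (~key) forces key = False.
In (~door | key) only ~door is left, so door = False.
Unit clause (cold) forces cold = True.
Unit clause (~cache) forces cache = False.
Unit clause (~safe) forces safe = False.
Set net = True.
  then (~cold | ~net | pump) forces pump = True.
  then (fog | ~net) forces fog = True.
Set alarm = True.
All clauses satisfied.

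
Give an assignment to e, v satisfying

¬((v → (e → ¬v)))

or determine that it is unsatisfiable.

e = True; v = True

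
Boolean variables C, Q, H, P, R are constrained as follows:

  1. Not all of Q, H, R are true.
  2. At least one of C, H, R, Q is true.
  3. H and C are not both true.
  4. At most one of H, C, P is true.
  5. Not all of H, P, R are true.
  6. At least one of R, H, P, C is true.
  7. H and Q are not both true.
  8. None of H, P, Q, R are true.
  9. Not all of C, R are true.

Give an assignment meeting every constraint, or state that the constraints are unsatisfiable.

C=T, Q=F, H=F, P=F, R=F

  (1) {Q, H, R}: 0/3 true — not all ✓
  (2) {C, H, R, Q}: 1 true — at least one ✓
  (3) H=F, C=T — not both ✓
  (4) {H, C, P}: 1 true — at most one ✓
  (5) {H, P, R}: 0/3 true — not all ✓
  (6) {R, H, P, C}: 1 true — at least one ✓
  (7) H=F, Q=F — not both ✓
  (8) {H, P, Q, R}: 0 true — none ✓
  (9) {C, R}: 1/2 true — not all ✓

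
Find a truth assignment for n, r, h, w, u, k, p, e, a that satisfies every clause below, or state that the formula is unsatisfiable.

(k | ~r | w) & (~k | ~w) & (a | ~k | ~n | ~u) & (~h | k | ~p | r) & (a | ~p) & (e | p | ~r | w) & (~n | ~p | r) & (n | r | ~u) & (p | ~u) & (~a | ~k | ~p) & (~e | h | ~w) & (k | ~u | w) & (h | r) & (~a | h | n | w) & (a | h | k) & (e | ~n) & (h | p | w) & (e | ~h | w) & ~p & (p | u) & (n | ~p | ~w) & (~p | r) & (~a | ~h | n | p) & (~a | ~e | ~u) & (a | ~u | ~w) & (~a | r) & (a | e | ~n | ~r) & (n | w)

The formula is unsatisfiable.

Case p = True:
  Clause (~p) is falsified — contradiction.
Case p = False:
  (p | ~u) forces u = False.
  Clause (p | u) is falsified — contradiction.
Both cases fail, so the formula is unsatisfiable.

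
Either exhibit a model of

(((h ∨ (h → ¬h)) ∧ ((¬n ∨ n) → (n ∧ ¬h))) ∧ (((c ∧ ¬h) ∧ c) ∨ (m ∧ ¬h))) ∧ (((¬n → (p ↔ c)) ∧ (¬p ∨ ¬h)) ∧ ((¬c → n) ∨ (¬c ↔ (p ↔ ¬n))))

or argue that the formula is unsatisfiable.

n = True, m = True, p = False, c = True, h = False

  ((h ∨ (h → ¬h)) ∧ ((¬n ∨ n) → (n ∧ ¬h))) ∧ (((c ∧ ¬h) ∧ c) ∨ (m ∧ ¬h)) = True
    (h ∨ (h → ¬h)) ∧ ((¬n ∨ n) → (n ∧ ¬h)) = True
      h ∨ (h → ¬h) = True
        h → ¬h = True
          ¬h = True
      (¬n ∨ n) → (n ∧ ¬h) = True
        ¬n ∨ n = True
          ¬n = False
        n ∧ ¬h = True
          ¬h = True
    ((c ∧ ¬h) ∧ c) ∨ (m ∧ ¬h) = True
      (c ∧ ¬h) ∧ c = True
        c ∧ ¬h = True
          ¬h = True
      m ∧ ¬h = True
        ¬h = True
  ((¬n → (p ↔ c)) ∧ (¬p ∨ ¬h)) ∧ ((¬c → n) ∨ (¬c ↔ (p ↔ ¬n))) = True
    (¬n → (p ↔ c)) ∧ (¬p ∨ ¬h) = True
      ¬n → (p ↔ c) = True
        ¬n = False
        p ↔ c = False
      ¬p ∨ ¬h = True
        ¬p = True
        ¬h = True
    (¬c → n) ∨ (¬c ↔ (p ↔ ¬n)) = True
      ¬c → n = True
        ¬c = False
      ¬c ↔ (p ↔ ¬n) = False
        ¬c = False
        p ↔ ¬n = True
          ¬n = False
Both conjuncts True, so the formula holds.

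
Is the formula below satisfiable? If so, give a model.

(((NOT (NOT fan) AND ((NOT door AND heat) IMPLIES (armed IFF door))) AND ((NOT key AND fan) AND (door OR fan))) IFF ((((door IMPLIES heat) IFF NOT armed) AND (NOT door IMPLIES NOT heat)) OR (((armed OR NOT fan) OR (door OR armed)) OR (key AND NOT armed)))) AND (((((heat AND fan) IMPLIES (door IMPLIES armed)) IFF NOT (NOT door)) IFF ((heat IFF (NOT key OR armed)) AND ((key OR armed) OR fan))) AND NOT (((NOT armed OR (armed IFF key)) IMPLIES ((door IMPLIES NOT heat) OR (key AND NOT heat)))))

No satisfying assignment exists.

Case door = True: the formula simplifies to (NOT (NOT fan) AND (NOT key AND fan)) AND ((((heat AND fan) IMPLIES armed) IFF ((heat IFF (NOT key OR armed)) AND ((key OR armed) OR fan))) AND NOT (((NOT armed OR (armed IFF key)) IMPLIES (NOT heat OR (key AND NOT heat))))).
  key = True: the conjunct NOT key is False.
  key = False: simplifies to (NOT (NOT fan) AND fan) AND ((((heat AND fan) IMPLIES armed) IFF (heat AND (armed OR fan))) AND NOT (((NOT armed OR NOT armed) IMPLIES NOT heat))).
    fan = True: simplifies to ((heat IMPLIES armed) IFF heat) AND NOT (((NOT armed OR NOT armed) IMPLIES NOT heat)).
      armed = True: the conjunct NOT (((NOT armed OR NOT armed) IMPLIES NOT heat)) becomes NOT ((False IMPLIES NOT heat)) = False.
      armed = False: simplifies to (NOT heat IFF heat) AND NOT (NOT heat).
        heat = True: the conjunct NOT heat IFF heat becomes NOT True IFF True = False.
        heat = False: the conjunct NOT heat IFF heat becomes NOT False IFF False = False.
    fan = False: the conjunct NOT (NOT fan) becomes NOT (NOT False) = False.
Case door = False: the conjunct NOT (((NOT armed OR (armed IFF key)) IMPLIES ((door IMPLIES NOT heat) OR (key AND NOT heat)))) becomes NOT (((NOT armed OR (armed IFF key)) IMPLIES True)) = False.
Both cases fail — unsatisfiable.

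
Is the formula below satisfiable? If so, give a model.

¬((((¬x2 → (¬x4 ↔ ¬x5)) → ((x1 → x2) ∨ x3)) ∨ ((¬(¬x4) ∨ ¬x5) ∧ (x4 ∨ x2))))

x1: True, x2: False, x3: False, x4: False, x5: False

  ¬((((¬x2 → (¬x4 ↔ ¬x5)) → ((x1 → x2) ∨ x3)) ∨ ((¬(¬x4) ∨ ¬x5) ∧ (x4 ∨ x2)))) = True
    ((¬x2 → (¬x4 ↔ ¬x5)) → ((x1 → x2) ∨ x3)) ∨ ((¬(¬x4) ∨ ¬x5) ∧ (x4 ∨ x2)) = False
      (¬x2 → (¬x4 ↔ ¬x5)) → ((x1 → x2) ∨ x3) = False
        ¬x2 → (¬x4 ↔ ¬x5) = True
          ¬x2 = True
          ¬x4 ↔ ¬x5 = True
            ¬x4 = True
            ¬x5 = True
        (x1 → x2) ∨ x3 = False
          x1 → x2 = False
      (¬(¬x4) ∨ ¬x5) ∧ (x4 ∨ x2) = False
        ¬(¬x4) ∨ ¬x5 = True
          ¬(¬x4) = False
            ¬x4 = True
          ¬x5 = True
        x4 ∨ x2 = False
The formula evaluates to True.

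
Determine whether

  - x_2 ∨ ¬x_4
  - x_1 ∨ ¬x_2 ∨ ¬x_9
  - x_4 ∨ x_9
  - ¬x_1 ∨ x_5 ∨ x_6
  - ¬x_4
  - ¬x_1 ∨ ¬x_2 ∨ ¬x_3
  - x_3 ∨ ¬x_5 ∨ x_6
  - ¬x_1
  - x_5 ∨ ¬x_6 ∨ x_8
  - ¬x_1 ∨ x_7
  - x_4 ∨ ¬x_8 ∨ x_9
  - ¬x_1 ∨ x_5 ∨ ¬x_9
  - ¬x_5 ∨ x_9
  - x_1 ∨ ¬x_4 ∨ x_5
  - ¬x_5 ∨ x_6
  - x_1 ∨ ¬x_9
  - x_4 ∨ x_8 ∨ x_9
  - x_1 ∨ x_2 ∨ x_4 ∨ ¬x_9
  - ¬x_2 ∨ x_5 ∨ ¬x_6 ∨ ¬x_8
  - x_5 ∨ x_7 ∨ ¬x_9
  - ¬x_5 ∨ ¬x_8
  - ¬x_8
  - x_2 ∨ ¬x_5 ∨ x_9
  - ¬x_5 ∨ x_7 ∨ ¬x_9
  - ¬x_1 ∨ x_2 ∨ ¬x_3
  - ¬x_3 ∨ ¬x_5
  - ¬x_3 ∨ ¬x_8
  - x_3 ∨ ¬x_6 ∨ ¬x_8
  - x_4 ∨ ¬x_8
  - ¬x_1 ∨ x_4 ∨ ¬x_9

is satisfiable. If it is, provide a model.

Unsatisfiable — no assignment works.

Case x_1 = True:
  Clause (¬x_1) is falsified — contradiction.
Case x_1 = False:
  (¬x_4) forces x_4 = False.
  (x_4 ∨ x_9) forces x_9 = True.
  Clause (x_1 ∨ ¬x_9) is falsified — contradiction.
Both cases fail, so the formula is unsatisfiable.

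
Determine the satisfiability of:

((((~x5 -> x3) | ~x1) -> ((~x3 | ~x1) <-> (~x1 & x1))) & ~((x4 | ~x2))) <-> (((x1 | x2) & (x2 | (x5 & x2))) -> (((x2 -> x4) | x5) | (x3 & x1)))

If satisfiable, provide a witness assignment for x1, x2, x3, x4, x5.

x1 = False, x2 = True, x3 = False, x4 = False, x5 = False

  ((((~x5 -> x3) | ~x1) -> ((~x3 | ~x1) <-> (~x1 & x1))) & ~((x4 | ~x2))) <-> (((x1 | x2) & (x2 | (x5 & x2))) -> (((x2 -> x4) | x5) | (x3 & x1))) = True
    (((~x5 -> x3) | ~x1) -> ((~x3 | ~x1) <-> (~x1 & x1))) & ~((x4 | ~x2)) = False
      ((~x5 -> x3) | ~x1) -> ((~x3 | ~x1) <-> (~x1 & x1)) = False
        (~x5 -> x3) | ~x1 = True
          ~x5 -> x3 = False
            ~x5 = True
          ~x1 = True
        (~x3 | ~x1) <-> (~x1 & x1) = False
          ~x3 | ~x1 = True
            ~x3 = True
            ~x1 = True
          ~x1 & x1 = False
            ~x1 = True
      ~((x4 | ~x2)) = True
        x4 | ~x2 = False
          ~x2 = False
    ((x1 | x2) & (x2 | (x5 & x2))) -> (((x2 -> x4) | x5) | (x3 & x1)) = False
      (x1 | x2) & (x2 | (x5 & x2)) = True
        x1 | x2 = True
        x2 | (x5 & x2) = True
          x5 & x2 = False
      ((x2 -> x4) | x5) | (x3 & x1) = False
        (x2 -> x4) | x5 = False
          x2 -> x4 = False
        x3 & x1 = False
The formula evaluates to True.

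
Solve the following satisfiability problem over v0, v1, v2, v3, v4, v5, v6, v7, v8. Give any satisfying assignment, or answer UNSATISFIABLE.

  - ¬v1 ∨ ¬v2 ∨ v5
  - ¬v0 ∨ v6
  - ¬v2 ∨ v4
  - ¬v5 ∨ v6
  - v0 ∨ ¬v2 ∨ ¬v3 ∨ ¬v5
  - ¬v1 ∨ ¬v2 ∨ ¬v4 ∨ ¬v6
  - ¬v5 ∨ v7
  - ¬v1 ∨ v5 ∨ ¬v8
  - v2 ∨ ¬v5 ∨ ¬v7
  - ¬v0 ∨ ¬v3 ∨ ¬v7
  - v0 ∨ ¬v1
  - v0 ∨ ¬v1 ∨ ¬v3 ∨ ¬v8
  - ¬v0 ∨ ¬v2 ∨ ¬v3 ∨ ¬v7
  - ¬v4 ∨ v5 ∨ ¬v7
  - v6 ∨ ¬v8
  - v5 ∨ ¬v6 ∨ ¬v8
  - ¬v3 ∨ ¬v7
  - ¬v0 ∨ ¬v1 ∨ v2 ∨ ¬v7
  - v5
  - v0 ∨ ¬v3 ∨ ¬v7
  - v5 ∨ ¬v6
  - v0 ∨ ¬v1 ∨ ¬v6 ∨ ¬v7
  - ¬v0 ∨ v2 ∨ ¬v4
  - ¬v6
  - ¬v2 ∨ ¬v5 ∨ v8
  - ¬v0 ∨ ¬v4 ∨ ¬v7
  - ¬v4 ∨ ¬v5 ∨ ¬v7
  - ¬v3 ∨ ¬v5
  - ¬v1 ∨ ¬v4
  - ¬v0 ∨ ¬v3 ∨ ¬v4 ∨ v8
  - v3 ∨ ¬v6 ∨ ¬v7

Case v5 = True:
  (¬v5 ∨ v6) forces v6 = True.
  Clause (¬v6) is falsified — contradiction.
Case v5 = False:
  Clause (v5) is falsified — contradiction.
Both cases fail, so the formula is unsatisfiable.

Unsatisfiable — no assignment works.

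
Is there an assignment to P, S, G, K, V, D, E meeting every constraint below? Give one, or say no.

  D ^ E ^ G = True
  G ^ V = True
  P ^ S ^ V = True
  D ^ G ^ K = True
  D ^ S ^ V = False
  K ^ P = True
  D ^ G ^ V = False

P=F; S=T; G=T; K=T; V=F; D=T; E=T

D ^ E ^ G = T ^ T ^ T = True ✓
G ^ V = T ^ F = True ✓
P ^ S ^ V = F ^ T ^ F = True ✓
D ^ G ^ K = T ^ T ^ T = True ✓
D ^ S ^ V = T ^ T ^ F = False ✓
K ^ P = T ^ F = True ✓
D ^ G ^ V = T ^ T ^ F = False ✓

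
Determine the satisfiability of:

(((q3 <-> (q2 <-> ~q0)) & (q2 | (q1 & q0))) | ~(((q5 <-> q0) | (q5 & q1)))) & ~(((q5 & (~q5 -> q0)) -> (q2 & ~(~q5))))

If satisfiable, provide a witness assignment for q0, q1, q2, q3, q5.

q0 = False, q1 = False, q2 = False, q3 = False, q5 = True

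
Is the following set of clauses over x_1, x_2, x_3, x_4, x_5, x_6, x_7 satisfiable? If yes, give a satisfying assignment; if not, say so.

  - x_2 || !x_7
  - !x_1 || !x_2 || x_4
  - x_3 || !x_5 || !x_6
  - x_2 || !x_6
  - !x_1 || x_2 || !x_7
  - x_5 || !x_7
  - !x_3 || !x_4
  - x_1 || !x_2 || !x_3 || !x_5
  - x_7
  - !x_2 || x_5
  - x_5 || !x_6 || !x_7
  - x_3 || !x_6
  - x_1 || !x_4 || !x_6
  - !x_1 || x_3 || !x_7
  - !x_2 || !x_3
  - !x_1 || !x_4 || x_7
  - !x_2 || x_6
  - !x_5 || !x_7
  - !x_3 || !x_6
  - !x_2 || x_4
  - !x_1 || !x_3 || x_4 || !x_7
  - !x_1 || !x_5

Unsatisfiable

Case x_5 = True:
  (x_7) forces x_7 = True.
  Clause (!x_5 || !x_7) is falsified — contradiction.
Case x_5 = False:
  (x_5 || !x_7) forces x_7 = False.
  Clause (x_7) is falsified — contradiction.
Both cases fail, so the formula is unsatisfiable.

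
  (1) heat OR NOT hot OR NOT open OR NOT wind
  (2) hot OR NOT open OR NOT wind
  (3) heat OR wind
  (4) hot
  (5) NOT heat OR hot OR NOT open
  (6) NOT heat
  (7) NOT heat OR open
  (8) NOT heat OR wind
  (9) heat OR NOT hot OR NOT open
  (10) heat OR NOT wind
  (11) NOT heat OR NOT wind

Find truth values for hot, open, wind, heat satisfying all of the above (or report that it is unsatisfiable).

Case heat = True:
  Clause (NOT heat) is falsified — contradiction.
Case heat = False:
  (heat OR wind) forces wind = True.
  Clause (heat OR NOT wind) is falsified — contradiction.
Both cases fail, so the formula is unsatisfiable.

The formula is unsatisfiable.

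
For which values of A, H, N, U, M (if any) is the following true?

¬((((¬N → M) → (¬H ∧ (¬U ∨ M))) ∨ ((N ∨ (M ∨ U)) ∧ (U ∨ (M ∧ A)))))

A: False, H: True, N: True, U: False, M: False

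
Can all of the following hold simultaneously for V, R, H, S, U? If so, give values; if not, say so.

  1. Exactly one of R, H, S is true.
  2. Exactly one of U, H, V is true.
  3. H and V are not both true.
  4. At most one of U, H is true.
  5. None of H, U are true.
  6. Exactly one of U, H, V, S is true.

V: True, R: True, H: False, S: False, U: False

  (1) {R, H, S}: 1 true — exactly one ✓
  (2) {U, H, V}: 1 true — exactly one ✓
  (3) H=F, V=T — not both ✓
  (4) {U, H}: 0 true — at most one ✓
  (5) {H, U}: 0 true — none ✓
  (6) {U, H, V, S}: 1 true — exactly one ✓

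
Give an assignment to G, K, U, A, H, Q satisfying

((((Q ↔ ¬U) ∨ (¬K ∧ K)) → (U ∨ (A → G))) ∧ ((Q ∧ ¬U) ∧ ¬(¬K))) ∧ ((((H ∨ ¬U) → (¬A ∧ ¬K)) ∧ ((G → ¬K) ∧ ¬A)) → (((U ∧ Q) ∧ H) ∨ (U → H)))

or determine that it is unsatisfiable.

G = False, K = True, U = False, A = False, H = True, Q = True

  (((Q ↔ ¬U) ∨ (¬K ∧ K)) → (U ∨ (A → G))) ∧ ((Q ∧ ¬U) ∧ ¬(¬K)) = True
    ((Q ↔ ¬U) ∨ (¬K ∧ K)) → (U ∨ (A → G)) = True
      (Q ↔ ¬U) ∨ (¬K ∧ K) = True
        Q ↔ ¬U = True
          ¬U = True
        ¬K ∧ K = False
          ¬K = False
      U ∨ (A → G) = True
        A → G = True
    (Q ∧ ¬U) ∧ ¬(¬K) = True
      Q ∧ ¬U = True
        ¬U = True
      ¬(¬K) = True
        ¬K = False
  (((H ∨ ¬U) → (¬A ∧ ¬K)) ∧ ((G → ¬K) ∧ ¬A)) → (((U ∧ Q) ∧ H) ∨ (U → H)) = True
    ((H ∨ ¬U) → (¬A ∧ ¬K)) ∧ ((G → ¬K) ∧ ¬A) = False
      (H ∨ ¬U) → (¬A ∧ ¬K) = False
        H ∨ ¬U = True
          ¬U = True
        ¬A ∧ ¬K = False
          ¬A = True
          ¬K = False
      (G → ¬K) ∧ ¬A = True
        G → ¬K = True
          ¬K = False
        ¬A = True
    ((U ∧ Q) ∧ H) ∨ (U → H) = True
      (U ∧ Q) ∧ H = False
        U ∧ Q = False
      U → H = True
Both conjuncts True, so the formula holds.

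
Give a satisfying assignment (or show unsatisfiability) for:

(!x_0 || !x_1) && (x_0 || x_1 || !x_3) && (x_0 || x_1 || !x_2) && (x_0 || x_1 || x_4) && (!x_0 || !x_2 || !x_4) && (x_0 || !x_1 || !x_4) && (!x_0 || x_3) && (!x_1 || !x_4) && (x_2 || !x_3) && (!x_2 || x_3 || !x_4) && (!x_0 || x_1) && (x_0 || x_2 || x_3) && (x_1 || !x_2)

x_0=F; x_1=T; x_2=T; x_3=F; x_4=F

Set x_0 = False.
Try x_1 = False:
  (x_0 || x_1 || !x_3) forces x_3 = False.
  (x_0 || x_1 || !x_2) forces x_2 = False.
  clause (x_0 || x_2 || x_3) is falsified — backtrack.
So x_1 = True.
  then (x_0 || !x_1 || !x_4) forces x_4 = False.
Set x_2 = True.
Set x_3 = False.
All clauses satisfied.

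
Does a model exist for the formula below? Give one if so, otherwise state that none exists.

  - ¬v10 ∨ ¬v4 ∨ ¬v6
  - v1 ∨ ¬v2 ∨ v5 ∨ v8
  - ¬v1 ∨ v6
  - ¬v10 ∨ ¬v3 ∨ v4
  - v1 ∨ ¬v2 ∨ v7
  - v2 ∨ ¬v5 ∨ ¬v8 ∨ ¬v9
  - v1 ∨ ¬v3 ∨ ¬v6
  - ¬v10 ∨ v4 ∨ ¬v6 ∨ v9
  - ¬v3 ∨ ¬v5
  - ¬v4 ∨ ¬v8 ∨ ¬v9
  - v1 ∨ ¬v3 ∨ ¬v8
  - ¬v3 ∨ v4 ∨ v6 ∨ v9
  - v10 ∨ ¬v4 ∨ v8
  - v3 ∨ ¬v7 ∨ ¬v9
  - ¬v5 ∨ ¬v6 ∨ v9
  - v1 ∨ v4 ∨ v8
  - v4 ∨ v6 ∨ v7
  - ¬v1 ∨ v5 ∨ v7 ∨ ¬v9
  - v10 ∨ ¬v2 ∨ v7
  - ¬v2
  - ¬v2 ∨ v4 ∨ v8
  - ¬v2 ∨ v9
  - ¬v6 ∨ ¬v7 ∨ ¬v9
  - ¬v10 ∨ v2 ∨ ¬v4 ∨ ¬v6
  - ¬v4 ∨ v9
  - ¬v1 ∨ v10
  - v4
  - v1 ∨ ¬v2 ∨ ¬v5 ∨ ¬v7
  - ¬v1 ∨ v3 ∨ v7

v1 = False, v2 = False, v3 = False, v4 = True, v5 = False, v6 = False, v7 = False, v8 = False, v9 = True, v10 = True

Unit clause (¬v2) forces v2 = False.
Unit clause (v4) forces v4 = True.
In (¬v4 ∨ v9) only v9 is left, so v9 = True.
In (¬v4 ∨ ¬v8 ∨ ¬v9) only ¬v8 is left, so v8 = False.
In (v10 ∨ ¬v4 ∨ v8) only v10 is left, so v10 = True.
In (¬v10 ∨ v2 ∨ ¬v4 ∨ ¬v6) only ¬v6 is left, so v6 = False.
In (¬v1 ∨ v6) only ¬v1 is left, so v1 = False.
Set v3 = False.
  then (v3 ∨ ¬v7 ∨ ¬v9) forces v7 = False.
Set v5 = False.
All clauses satisfied.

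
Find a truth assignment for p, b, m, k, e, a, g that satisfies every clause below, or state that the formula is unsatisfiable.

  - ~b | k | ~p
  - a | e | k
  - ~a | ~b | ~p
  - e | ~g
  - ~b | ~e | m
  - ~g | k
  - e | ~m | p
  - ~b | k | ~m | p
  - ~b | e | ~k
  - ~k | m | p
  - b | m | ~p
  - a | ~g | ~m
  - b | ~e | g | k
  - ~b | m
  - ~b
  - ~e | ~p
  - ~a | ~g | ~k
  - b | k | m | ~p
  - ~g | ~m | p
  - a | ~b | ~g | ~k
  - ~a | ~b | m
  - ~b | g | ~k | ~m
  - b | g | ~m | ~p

p=F, b=F, m=T, k=T, e=T, a=T, g=F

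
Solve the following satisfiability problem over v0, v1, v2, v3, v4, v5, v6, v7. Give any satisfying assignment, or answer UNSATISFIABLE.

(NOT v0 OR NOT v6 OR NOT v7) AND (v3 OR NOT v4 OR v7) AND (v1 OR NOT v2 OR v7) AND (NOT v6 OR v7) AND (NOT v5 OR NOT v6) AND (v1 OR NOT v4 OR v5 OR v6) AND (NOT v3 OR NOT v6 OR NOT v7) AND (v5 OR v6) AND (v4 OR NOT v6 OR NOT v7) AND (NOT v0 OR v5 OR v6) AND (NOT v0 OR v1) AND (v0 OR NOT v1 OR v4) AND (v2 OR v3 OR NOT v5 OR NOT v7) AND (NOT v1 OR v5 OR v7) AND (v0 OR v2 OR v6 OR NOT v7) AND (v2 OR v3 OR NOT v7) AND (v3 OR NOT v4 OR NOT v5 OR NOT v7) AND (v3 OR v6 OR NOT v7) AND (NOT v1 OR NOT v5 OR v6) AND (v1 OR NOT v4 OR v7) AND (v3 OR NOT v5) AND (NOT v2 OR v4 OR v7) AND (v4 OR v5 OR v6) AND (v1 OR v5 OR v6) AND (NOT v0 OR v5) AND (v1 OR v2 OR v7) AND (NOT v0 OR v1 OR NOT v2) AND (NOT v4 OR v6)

Set v0 = False.
Set v1 = False.
Try v2 = False:
  (v1 OR v2 OR v7) forces v7 = True.
  (v0 OR v2 OR v6 OR NOT v7) forces v6 = True.
  (NOT v5 OR NOT v6) forces v5 = False.
  (NOT v3 OR NOT v6 OR NOT v7) forces v3 = False.
  clause (v2 OR v3 OR NOT v7) is falsified — backtrack.
So v2 = True.
  then (v1 OR NOT v2 OR v7) forces v7 = True.
Set v3 = True.
  then (NOT v3 OR NOT v6 OR NOT v7) forces v6 = False.
  then (v5 OR v6) forces v5 = True.
  then (NOT v4 OR v6) forces v4 = False.
All clauses satisfied.

v0=F, v1=F, v2=T, v3=T, v4=F, v5=T, v6=F, v7=T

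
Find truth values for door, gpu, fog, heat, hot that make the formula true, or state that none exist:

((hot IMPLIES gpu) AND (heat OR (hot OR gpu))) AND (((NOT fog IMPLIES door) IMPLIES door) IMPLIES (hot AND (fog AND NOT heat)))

door: False, gpu: True, fog: True, heat: True, hot: True

  (hot IMPLIES gpu) AND (heat OR (hot OR gpu)) = True
    hot IMPLIES gpu = True
    heat OR (hot OR gpu) = True
      hot OR gpu = True
  ((NOT fog IMPLIES door) IMPLIES door) IMPLIES (hot AND (fog AND NOT heat)) = True
    (NOT fog IMPLIES door) IMPLIES door = False
      NOT fog IMPLIES door = True
        NOT fog = False
    hot AND (fog AND NOT heat) = False
      fog AND NOT heat = False
        NOT heat = False
Both conjuncts True, so the formula holds.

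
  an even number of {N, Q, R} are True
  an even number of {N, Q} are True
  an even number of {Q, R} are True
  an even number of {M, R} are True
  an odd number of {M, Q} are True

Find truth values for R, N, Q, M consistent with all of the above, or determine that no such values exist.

Adding constraints 3, 4, 5 mod 2: every variable appears an even number of times on the left, so the left side is 0.
But the right sides sum to 1 (mod 2). 0 ≠ 1 — the system is inconsistent.

Unsatisfiable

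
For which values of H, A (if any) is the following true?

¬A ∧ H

H=T, A=F

  ¬A = True
Both conjuncts True, so the formula holds.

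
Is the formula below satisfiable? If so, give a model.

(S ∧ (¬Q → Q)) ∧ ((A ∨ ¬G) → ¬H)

S = True; A = False; H = True; G = True; Q = True

  S ∧ (¬Q → Q) = True
    ¬Q → Q = True
      ¬Q = False
  (A ∨ ¬G) → ¬H = True
    A ∨ ¬G = False
      ¬G = False
    ¬H = False
Both conjuncts True, so the formula holds.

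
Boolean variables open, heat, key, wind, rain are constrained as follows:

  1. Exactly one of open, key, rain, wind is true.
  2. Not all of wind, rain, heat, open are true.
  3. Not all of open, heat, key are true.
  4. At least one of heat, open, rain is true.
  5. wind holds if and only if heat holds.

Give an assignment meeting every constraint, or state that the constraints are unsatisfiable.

open = True; heat = False; key = False; wind = False; rain = False

  (1) {open, key, rain, wind}: 1 true — exactly one ✓
  (2) {wind, rain, heat, open}: 1/4 true — not all ✓
  (3) {open, heat, key}: 1/3 true — not all ✓
  (4) {heat, open, rain}: 1 true — at least one ✓
  (5) wind=F, heat=F — same ✓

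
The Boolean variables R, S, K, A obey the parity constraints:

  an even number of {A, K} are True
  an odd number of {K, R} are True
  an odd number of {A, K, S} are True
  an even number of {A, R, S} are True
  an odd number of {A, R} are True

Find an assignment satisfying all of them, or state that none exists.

R=T, S=T, K=F, A=F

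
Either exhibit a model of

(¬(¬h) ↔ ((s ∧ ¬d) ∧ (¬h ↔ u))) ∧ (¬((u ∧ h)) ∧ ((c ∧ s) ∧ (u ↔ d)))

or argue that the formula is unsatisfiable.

c = True, h = False, d = True, u = True, s = True

  ¬(¬h) ↔ ((s ∧ ¬d) ∧ (¬h ↔ u)) = True
    ¬(¬h) = False
      ¬h = True
    (s ∧ ¬d) ∧ (¬h ↔ u) = False
      s ∧ ¬d = False
        ¬d = False
      ¬h ↔ u = True
        ¬h = True
  ¬((u ∧ h)) ∧ ((c ∧ s) ∧ (u ↔ d)) = True
    ¬((u ∧ h)) = True
      u ∧ h = False
    (c ∧ s) ∧ (u ↔ d) = True
      c ∧ s = True
      u ↔ d = True
Both conjuncts True, so the formula holds.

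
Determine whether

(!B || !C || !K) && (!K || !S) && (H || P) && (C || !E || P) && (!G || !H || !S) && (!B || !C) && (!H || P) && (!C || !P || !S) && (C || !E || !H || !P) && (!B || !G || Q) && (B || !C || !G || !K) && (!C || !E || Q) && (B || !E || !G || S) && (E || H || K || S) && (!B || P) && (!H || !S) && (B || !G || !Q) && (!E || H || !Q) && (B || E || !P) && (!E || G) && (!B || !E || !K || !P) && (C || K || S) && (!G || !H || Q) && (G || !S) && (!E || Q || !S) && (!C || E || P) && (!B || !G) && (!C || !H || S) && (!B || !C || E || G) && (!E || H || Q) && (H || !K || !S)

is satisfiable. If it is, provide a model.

Set H = False.
  then (H || P) forces P = True.
Set K = True.
  then (!K || !S) forces S = False.
Try B = False:
  (B || E || !P) forces E = True.
  (B || !E || !G || S) forces G = False.
  clause (!E || G) is falsified — backtrack.
So B = True.
  then (!B || !C || !K) forces C = False.
  then (!B || !E || !K || !P) forces E = False.
  then (!B || !G) forces G = False.
Set Q = True.
All clauses satisfied.

H=F, K=T, B=T, C=F, P=T, Q=T, G=F, E=F, S=F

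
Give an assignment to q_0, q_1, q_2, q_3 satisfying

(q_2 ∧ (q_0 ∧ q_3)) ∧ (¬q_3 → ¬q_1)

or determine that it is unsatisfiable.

q_0=T, q_1=F, q_2=T, q_3=T

  q_2 ∧ (q_0 ∧ q_3) = True
    q_0 ∧ q_3 = True
  ¬q_3 → ¬q_1 = True
    ¬q_3 = False
    ¬q_1 = True
Both conjuncts True, so the formula holds.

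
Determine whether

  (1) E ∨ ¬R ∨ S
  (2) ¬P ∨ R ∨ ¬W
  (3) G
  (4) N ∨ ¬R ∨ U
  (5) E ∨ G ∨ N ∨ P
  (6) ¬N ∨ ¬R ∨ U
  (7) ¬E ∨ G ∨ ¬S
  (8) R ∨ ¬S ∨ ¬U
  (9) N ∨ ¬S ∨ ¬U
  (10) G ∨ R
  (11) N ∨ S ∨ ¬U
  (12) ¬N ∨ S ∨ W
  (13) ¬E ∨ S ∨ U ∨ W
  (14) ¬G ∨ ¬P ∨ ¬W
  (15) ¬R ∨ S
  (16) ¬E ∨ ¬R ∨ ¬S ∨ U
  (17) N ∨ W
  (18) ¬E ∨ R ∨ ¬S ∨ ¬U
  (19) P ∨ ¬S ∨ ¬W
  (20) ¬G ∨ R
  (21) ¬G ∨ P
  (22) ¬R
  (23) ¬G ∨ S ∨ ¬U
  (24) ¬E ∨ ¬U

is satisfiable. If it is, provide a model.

Case R = True:
  Clause (¬R) is falsified — contradiction.
Case R = False:
  (G) forces G = True.
  Clause (¬G ∨ R) is falsified — contradiction.
Both cases fail, so the formula is unsatisfiable.

The formula is unsatisfiable.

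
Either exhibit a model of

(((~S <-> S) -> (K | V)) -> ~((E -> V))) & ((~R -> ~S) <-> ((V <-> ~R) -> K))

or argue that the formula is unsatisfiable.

E = True; K = True; S = False; V = False; R = True

  ((~S <-> S) -> (K | V)) -> ~((E -> V)) = True
    (~S <-> S) -> (K | V) = True
      ~S <-> S = False
        ~S = True
      K | V = True
    ~((E -> V)) = True
      E -> V = False
  (~R -> ~S) <-> ((V <-> ~R) -> K) = True
    ~R -> ~S = True
      ~R = False
      ~S = True
    (V <-> ~R) -> K = True
      V <-> ~R = True
        ~R = False
Both conjuncts True, so the formula holds.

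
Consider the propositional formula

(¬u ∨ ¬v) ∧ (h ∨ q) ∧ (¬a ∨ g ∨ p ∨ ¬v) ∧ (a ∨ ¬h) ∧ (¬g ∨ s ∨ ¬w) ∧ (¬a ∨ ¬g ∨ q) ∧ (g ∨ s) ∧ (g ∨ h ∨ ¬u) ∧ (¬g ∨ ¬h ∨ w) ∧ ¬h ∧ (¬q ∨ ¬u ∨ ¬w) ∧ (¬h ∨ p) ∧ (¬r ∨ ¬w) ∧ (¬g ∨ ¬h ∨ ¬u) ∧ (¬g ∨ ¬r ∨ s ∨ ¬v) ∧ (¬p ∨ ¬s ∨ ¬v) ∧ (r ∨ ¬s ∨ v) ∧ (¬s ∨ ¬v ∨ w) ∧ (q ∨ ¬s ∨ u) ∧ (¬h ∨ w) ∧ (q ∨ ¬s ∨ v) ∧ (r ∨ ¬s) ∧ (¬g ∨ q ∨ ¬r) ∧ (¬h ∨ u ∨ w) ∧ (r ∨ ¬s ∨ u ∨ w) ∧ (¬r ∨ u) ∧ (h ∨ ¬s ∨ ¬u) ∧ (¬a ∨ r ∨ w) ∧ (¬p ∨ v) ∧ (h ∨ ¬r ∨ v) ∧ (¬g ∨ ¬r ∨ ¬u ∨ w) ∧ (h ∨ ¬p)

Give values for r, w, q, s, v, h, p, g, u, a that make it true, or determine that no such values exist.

r = False, w = False, q = True, s = False, v = False, h = False, p = False, g = True, u = True, a = False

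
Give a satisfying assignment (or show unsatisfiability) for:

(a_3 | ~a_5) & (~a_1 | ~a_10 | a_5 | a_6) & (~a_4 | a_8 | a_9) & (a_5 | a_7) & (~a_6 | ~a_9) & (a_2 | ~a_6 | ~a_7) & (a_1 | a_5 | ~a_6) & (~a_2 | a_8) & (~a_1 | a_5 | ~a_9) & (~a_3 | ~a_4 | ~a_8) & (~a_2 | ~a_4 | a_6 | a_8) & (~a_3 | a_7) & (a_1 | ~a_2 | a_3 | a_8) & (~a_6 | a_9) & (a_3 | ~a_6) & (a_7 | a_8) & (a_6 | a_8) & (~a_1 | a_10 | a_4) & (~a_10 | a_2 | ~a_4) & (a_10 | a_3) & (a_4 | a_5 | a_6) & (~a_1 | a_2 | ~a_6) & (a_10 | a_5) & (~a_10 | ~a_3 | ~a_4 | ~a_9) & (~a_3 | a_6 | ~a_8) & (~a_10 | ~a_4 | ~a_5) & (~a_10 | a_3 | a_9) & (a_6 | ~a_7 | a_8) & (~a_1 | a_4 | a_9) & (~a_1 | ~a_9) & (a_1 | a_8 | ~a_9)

a_1 = False, a_2 = True, a_3 = False, a_4 = True, a_5 = False, a_6 = False, a_7 = True, a_8 = True, a_9 = True, a_10 = True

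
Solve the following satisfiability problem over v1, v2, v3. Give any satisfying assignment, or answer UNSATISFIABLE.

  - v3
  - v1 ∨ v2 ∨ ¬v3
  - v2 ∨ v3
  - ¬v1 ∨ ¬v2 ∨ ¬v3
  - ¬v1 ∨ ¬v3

Unit clause (v3) forces v3 = True.
In (¬v1 ∨ ¬v3) only ¬v1 is left, so v1 = False.
In (v1 ∨ v2 ∨ ¬v3) only v2 is left, so v2 = True.
Check each clause:
  (v3): v3 holds.
  (v1 ∨ v2 ∨ ¬v3): v2 holds.
  (v2 ∨ v3): v2 holds.
  (¬v1 ∨ ¬v2 ∨ ¬v3): ¬v1 holds.
  (¬v1 ∨ ¬v3): ¬v1 holds.
All clauses satisfied.

v1 = False, v2 = True, v3 = True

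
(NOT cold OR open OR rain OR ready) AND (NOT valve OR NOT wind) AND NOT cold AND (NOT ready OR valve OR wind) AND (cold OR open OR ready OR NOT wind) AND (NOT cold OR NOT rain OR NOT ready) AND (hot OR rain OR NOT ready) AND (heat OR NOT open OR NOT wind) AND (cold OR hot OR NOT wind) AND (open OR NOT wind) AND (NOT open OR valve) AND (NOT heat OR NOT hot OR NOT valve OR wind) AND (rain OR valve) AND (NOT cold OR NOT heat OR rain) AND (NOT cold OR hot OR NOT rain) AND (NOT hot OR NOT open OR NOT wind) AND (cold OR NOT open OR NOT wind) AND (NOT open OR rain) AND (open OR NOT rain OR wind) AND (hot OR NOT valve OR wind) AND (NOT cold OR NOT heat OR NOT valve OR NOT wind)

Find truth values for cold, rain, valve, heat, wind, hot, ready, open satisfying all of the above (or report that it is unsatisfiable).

Unit clause (NOT cold) forces cold = False.
Set rain = True.
Try valve = False:
  (NOT open OR valve) forces open = False.
  (open OR NOT wind) forces wind = False.
  clause (open OR NOT rain OR wind) is falsified — backtrack.
So valve = True.
  then (NOT valve OR NOT wind) forces wind = False.
  then (open OR NOT rain OR wind) forces open = True.
  then (hot OR NOT valve OR wind) forces hot = True.
  then (NOT heat OR NOT hot OR NOT valve OR wind) forces heat = False.
Set ready = False.
All clauses satisfied.

cold=F, rain=T, valve=T, heat=F, wind=F, hot=T, ready=F, open=T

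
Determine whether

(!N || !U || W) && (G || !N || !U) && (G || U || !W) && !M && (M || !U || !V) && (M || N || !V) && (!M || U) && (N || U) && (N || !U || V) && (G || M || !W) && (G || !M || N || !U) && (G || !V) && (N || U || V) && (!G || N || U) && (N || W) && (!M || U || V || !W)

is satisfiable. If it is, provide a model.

Unit clause (!M) forces M = False.
Set G = True.
Set V = True.
  then (M || !U || !V) forces U = False.
  then (M || N || !V) forces N = True.
Set W = True.
All clauses satisfied.

G: True, V: True, W: True, N: True, M: False, U: False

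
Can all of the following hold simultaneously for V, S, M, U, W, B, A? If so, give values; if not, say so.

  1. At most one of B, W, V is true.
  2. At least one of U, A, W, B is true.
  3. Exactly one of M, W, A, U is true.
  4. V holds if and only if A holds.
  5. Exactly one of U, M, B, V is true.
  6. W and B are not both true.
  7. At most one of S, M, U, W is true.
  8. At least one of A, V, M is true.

V=T; S=F; M=F; U=F; W=F; B=F; A=T

  (1) {B, W, V}: 1 true — at most one ✓
  (2) {U, A, W, B}: 1 true — at least one ✓
  (3) {M, W, A, U}: 1 true — exactly one ✓
  (4) V=T, A=T — same ✓
  (5) {U, M, B, V}: 1 true — exactly one ✓
  (6) W=F, B=F — not both ✓
  (7) {S, M, U, W}: 0 true — at most one ✓
  (8) {A, V, M}: 2 true — at least one ✓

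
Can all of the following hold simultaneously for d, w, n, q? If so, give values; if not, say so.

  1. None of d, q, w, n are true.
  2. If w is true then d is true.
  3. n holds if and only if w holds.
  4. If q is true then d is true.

d = False, w = False, n = False, q = False

  (1) {d, q, w, n}: 0 true — none ✓
  (2) w=F ⇒ d: vacuous ✓
  (3) n=F, w=F — same ✓
  (4) q=F ⇒ d: vacuous ✓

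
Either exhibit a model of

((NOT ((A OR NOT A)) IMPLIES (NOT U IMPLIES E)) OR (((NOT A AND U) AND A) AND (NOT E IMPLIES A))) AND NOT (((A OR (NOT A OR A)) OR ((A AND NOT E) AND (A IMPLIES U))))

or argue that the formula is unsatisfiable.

The formula is unsatisfiable.

The conjunct NOT (((A OR (NOT A OR A)) OR ((A AND NOT E) AND (A IMPLIES U)))) is unsatisfiable on its own:
  U=F, A=F, E=F: evaluates to False.
  U=F, A=F, E=T: evaluates to False.
  U=F, A=T, E=F: evaluates to False.
  U=F, A=T, E=T: evaluates to False.
  U=T, A=F, E=F: evaluates to False.
  U=T, A=F, E=T: evaluates to False.
  U=T, A=T, E=F: evaluates to False.
  U=T, A=T, E=T: evaluates to False.
So the whole conjunction is unsatisfiable.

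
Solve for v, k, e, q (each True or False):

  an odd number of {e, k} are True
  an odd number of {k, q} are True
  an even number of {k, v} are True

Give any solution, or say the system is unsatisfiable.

v: False; k: False; e: True; q: True

{e, k}: 1 true → odd ✓
{k, q}: 1 true → odd ✓
{k, v}: 0 true → even ✓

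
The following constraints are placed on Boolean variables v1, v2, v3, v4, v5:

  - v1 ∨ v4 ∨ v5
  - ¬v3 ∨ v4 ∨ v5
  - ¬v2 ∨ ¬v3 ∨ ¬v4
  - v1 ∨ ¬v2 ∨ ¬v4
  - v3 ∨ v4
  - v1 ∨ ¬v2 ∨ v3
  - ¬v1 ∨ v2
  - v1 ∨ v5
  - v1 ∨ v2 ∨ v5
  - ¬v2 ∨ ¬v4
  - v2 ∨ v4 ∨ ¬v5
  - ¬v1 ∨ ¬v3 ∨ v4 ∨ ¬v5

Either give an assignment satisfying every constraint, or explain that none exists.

Try v1 = True:
  (¬v1 ∨ v2) forces v2 = True.
  (¬v2 ∨ ¬v4) forces v4 = False.
  (v3 ∨ v4) forces v3 = True.
  (¬v3 ∨ v4 ∨ v5) forces v5 = True.
  clause (¬v1 ∨ ¬v3 ∨ v4 ∨ ¬v5) is falsified — backtrack.
So v1 = False.
  then (v1 ∨ v5) forces v5 = True.
Set v2 = False.
  then (v2 ∨ v4 ∨ ¬v5) forces v4 = True.
Set v3 = False.
All clauses satisfied.

v1 = False, v2 = False, v3 = False, v4 = True, v5 = True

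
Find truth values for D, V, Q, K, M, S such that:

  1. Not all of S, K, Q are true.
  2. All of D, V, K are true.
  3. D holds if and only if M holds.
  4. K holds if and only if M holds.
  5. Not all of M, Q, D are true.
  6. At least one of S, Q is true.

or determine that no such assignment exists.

D = True; V = True; Q = False; K = True; M = True; S = True

  (1) {S, K, Q}: 2/3 true — not all ✓
  (2) {D, V, K}: all 3 true ✓
  (3) D=T, M=T — same ✓
  (4) K=T, M=T — same ✓
  (5) {M, Q, D}: 2/3 true — not all ✓
  (6) {S, Q}: 1 true — at least one ✓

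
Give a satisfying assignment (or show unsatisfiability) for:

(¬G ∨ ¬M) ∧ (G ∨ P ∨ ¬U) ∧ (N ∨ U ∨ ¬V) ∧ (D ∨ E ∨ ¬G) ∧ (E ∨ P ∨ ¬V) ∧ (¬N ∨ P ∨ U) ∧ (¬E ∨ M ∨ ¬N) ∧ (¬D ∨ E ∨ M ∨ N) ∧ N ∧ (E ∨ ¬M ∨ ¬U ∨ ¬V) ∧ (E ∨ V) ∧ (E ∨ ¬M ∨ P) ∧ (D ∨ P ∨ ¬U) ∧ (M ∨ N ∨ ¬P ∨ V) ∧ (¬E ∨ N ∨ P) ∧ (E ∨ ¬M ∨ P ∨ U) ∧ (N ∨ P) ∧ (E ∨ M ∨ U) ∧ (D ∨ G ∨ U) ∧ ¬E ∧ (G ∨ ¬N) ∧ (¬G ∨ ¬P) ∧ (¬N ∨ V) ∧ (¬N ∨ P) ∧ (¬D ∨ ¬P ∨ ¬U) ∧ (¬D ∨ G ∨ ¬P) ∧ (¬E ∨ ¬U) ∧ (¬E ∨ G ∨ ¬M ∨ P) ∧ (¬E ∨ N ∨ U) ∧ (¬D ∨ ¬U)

The formula is unsatisfiable.

Case E = True:
  Clause (¬E) is falsified — contradiction.
Case E = False:
  (N) forces N = True.
  (E ∨ V) forces V = True.
  (E ∨ P ∨ ¬V) forces P = True.
  (G ∨ ¬N) forces G = True.
  Clause (¬G ∨ ¬P) is falsified — contradiction.
Both cases fail, so the formula is unsatisfiable.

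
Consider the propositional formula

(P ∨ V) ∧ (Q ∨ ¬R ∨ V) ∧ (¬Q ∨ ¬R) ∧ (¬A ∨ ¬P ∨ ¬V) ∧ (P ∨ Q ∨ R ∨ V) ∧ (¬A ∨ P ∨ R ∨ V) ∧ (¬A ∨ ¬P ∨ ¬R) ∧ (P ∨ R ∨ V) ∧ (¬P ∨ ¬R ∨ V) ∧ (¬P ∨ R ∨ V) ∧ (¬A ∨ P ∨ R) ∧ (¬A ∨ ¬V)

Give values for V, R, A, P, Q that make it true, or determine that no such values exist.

V = True, R = False, A = False, P = False, Q = False

Try V = False:
  (P ∨ V) forces P = True.
  (¬P ∨ ¬R ∨ V) forces R = False.
  clause (¬P ∨ R ∨ V) is falsified — backtrack.
So V = True.
  then (¬A ∨ ¬V) forces A = False.
Set R = False.
Set P = False.
Set Q = False.
All clauses satisfied.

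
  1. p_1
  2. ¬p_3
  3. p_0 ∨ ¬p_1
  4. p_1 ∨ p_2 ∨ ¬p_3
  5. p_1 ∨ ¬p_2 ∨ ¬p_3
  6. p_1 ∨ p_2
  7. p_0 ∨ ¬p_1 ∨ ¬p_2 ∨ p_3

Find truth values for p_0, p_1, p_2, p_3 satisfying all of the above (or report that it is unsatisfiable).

p_0 = True, p_1 = True, p_2 = False, p_3 = False

Unit clause (p_1) forces p_1 = True.
Unit clause (¬p_3) forces p_3 = False.
In (p_0 ∨ ¬p_1) only p_0 is left, so p_0 = True.
Set p_2 = False.
All clauses satisfied.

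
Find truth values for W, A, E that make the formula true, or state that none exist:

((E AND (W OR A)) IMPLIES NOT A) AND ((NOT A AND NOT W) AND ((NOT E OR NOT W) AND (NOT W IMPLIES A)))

Case A = True: the conjunct NOT A is False.
Case A = False: the formula simplifies to NOT W AND ((NOT E OR NOT W) AND W).
  W = True: the conjunct NOT W is False.
  W = False: the conjunct W is False.
Both cases fail — unsatisfiable.

Unsatisfiable — no assignment works.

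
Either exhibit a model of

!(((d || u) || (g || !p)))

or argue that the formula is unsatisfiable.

d = False; p = True; g = False; u = False

  !(((d || u) || (g || !p))) = True
    (d || u) || (g || !p) = False
      d || u = False
      g || !p = False
        !p = False
The formula evaluates to True.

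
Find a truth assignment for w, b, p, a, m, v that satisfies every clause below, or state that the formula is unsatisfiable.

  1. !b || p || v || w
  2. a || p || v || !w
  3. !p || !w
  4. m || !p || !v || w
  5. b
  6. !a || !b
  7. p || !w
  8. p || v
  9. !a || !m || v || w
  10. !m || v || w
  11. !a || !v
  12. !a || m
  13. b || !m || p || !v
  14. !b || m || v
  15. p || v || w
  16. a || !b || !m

Unit clause (b) forces b = True.
In (!a || !b) only !a is left, so a = False.
In (a || !b || !m) only !m is left, so m = False.
In (!b || m || v) only v is left, so v = True.
Try w = True:
  (!p || !w) forces p = False.
  clause (p || !w) is falsified — backtrack.
So w = False.
  then (m || !p || !v || w) forces p = False.
All clauses satisfied.

w = False, b = True, p = False, a = False, m = False, v = True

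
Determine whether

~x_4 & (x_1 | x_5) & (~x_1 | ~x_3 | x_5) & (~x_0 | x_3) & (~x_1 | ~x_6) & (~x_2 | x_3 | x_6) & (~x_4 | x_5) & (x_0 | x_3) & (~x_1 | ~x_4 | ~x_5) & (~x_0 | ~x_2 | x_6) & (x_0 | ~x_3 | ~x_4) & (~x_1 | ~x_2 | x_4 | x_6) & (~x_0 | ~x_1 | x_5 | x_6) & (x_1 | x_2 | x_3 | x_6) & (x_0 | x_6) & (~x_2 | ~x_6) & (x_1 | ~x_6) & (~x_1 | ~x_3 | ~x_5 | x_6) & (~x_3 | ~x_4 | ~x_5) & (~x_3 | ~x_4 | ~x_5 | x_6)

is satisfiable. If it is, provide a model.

Unit clause (~x_4) forces x_4 = False.
Try x_0 = False:
  (x_0 | x_3) forces x_3 = True.
  (x_0 | x_6) forces x_6 = True.
  (~x_1 | ~x_6) forces x_1 = False.
  clause (x_1 | ~x_6) is falsified — backtrack.
So x_0 = True.
  then (~x_0 | x_3) forces x_3 = True.
Set x_1 = False.
  then (x_1 | x_5) forces x_5 = True.
  then (x_1 | ~x_6) forces x_6 = False.
  then (~x_0 | ~x_2 | x_6) forces x_2 = False.
All clauses satisfied.

x_0 = True; x_1 = False; x_2 = False; x_3 = True; x_4 = False; x_5 = True; x_6 = False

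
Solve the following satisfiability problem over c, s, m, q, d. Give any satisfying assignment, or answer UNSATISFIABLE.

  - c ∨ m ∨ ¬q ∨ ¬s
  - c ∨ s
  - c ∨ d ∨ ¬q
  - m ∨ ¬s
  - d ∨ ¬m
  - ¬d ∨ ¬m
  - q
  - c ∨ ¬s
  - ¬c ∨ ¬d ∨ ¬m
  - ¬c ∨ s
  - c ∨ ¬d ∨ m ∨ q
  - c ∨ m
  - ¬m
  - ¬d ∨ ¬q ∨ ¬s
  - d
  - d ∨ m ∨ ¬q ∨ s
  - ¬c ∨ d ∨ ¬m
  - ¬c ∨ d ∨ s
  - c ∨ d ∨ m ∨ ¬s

No satisfying assignment exists.

Case s = True:
  (m ∨ ¬s) forces m = True.
  Clause (¬m) is falsified — contradiction.
Case s = False:
  (c ∨ s) forces c = True.
  Clause (¬c ∨ s) is falsified — contradiction.
Both cases fail, so the formula is unsatisfiable.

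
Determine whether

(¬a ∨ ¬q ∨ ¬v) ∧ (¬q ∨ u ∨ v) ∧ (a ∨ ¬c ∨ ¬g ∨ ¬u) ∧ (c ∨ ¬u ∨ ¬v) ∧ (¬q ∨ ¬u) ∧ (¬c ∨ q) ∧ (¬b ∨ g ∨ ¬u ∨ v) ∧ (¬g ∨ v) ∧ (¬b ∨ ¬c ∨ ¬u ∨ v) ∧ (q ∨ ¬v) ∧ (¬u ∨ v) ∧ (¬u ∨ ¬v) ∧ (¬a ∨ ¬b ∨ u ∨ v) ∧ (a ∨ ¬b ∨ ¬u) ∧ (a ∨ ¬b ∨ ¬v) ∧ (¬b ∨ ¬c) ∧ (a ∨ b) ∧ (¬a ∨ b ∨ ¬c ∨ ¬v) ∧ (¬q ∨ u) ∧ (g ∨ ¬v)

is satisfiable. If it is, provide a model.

Try v = True:
  (q ∨ ¬v) forces q = True.
  (¬a ∨ ¬q ∨ ¬v) forces a = False.
  (¬q ∨ ¬u) forces u = False.
  clause (¬q ∨ u) is falsified — backtrack.
So v = False.
  then (¬g ∨ v) forces g = False.
  then (¬u ∨ v) forces u = False.
  then (¬q ∨ u) forces q = False.
  then (¬c ∨ q) forces c = False.
Set a = False.
  then (a ∨ b) forces b = True.
All clauses satisfied.

v=F, g=F, q=F, c=F, u=F, a=F, b=T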